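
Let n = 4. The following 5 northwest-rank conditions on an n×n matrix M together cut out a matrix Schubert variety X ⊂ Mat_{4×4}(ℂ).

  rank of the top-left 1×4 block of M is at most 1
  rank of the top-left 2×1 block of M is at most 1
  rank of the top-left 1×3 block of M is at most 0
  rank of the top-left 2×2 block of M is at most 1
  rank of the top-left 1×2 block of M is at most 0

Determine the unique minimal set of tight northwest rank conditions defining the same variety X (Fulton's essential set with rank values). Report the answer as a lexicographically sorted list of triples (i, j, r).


Rank table r_w(4×4) implied by the 5 constraints:

  i=1: 0, 0, 0, 1
  i=2: 1, 1, 1, 2
  i=3: 1, 2, 2, 3
  i=4: 1, 2, 3, 4

second differences of R give the permutation w = (4, 1, 2, 3).

1 SE-corner of the 3-cell Rothe diagram gives Ess(w):

[(1, 3, 0)]


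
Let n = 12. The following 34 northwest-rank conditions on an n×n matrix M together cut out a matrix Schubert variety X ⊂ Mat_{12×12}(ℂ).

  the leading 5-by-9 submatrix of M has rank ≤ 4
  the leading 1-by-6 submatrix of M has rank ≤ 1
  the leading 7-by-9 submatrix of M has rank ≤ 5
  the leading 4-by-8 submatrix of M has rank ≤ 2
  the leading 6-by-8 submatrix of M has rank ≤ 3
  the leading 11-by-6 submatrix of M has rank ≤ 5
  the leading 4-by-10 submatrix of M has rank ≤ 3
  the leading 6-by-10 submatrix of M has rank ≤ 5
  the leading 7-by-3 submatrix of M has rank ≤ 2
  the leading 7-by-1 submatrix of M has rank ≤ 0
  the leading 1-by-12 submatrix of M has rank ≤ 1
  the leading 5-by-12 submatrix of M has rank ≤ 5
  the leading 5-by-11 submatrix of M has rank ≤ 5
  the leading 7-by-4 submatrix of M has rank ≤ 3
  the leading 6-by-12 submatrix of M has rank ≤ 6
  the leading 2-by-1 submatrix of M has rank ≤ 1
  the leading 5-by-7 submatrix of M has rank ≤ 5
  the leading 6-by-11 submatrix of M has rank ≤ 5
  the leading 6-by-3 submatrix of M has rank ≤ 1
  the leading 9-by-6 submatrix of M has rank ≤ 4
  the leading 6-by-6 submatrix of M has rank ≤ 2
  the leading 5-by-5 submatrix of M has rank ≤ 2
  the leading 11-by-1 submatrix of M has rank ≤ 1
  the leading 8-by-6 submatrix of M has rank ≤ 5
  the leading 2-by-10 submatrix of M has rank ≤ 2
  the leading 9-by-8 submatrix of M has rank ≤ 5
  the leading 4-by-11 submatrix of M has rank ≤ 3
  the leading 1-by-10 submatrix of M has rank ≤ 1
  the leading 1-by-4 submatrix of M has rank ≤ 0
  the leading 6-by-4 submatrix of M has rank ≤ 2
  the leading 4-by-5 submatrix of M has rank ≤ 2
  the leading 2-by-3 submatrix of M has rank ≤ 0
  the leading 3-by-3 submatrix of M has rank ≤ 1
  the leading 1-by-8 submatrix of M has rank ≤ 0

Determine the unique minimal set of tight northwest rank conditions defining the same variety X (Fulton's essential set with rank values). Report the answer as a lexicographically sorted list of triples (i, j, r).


Reconstructing r_w from the 34 given conditions:

  R[1]: 0  0  0  0  0  0  0  0  1  1  1  1
  R[2]: 0  0  0  1  1  1  1  1  2  2  2  2
  R[3]: 0  1  1  2  2  2  2  2  3  3  3  3
  R[4]: 0  1  1  2  2  2  2  2  3  3  3  4
  R[5]: 0  1  1  2  2  2  3  3  4  4  4  5
  R[6]: 0  1  1  2  2  2  3  3  4  5  5  6
  R[7]: 0  1  2  3  3  3  4  4  5  6  6  7
  R[8]: 1  2  3  4  4  4  5  5  6  7  7  8
  R[9]: 1  2  3  4  4  4  5  5  6  7  8  9
  R[10]: 1  2  3  4  5  5  6  6  7  8  9  10
  R[11]: 1  2  3  4  5  5  6  7  8  9  10  11
  R[12]: 1  2  3  4  5  6  7  8  9  10  11  12

giving w = (9, 4, 2, 12, 7, 10, 3, 1, 11, 5, 8, 6) via Δ²R.

Rothe diagram D(w) (34 cells), 11 SE-corners (essential conditions):

[(1, 8, 0), (2, 3, 0), (4, 8, 2), (4, 11, 3), (6, 3, 1), (6, 6, 2), (6, 8, 3), (7, 1, 0), (9, 6, 4), (9, 8, 5), (11, 6, 5)]


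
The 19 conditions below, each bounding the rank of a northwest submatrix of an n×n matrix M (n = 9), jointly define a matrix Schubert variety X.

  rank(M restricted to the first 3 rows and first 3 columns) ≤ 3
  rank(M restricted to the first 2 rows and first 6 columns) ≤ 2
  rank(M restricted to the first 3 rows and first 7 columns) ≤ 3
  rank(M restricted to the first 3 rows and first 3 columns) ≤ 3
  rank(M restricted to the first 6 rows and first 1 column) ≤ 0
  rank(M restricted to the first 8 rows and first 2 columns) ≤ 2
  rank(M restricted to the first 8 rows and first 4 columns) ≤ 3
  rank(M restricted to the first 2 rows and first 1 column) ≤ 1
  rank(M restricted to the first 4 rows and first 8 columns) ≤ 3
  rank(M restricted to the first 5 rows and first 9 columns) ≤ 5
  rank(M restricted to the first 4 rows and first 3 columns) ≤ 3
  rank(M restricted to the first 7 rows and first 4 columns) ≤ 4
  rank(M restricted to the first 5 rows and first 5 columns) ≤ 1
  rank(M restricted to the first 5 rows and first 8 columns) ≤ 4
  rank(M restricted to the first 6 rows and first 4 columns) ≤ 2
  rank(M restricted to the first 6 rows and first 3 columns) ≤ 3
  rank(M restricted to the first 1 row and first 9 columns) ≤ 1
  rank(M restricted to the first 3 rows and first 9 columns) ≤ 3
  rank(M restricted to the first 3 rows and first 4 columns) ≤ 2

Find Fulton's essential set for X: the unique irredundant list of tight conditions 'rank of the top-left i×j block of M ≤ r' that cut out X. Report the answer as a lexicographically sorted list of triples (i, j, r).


Rank table r_w(9×9) implied by the 19 constraints:

  i=1: 0 | 1 | 1 | 1 | 1 | 1 | 1 | 1 | 1
  i=2: 0 | 1 | 1 | 1 | 1 | 2 | 2 | 2 | 2
  i=3: 0 | 1 | 1 | 1 | 1 | 2 | 3 | 3 | 3
  i=4: 0 | 1 | 1 | 1 | 1 | 2 | 3 | 3 | 4
  i=5: 0 | 1 | 1 | 1 | 1 | 2 | 3 | 4 | 5
  i=6: 0 | 1 | 2 | 2 | 2 | 3 | 4 | 5 | 6
  i=7: 1 | 2 | 3 | 3 | 3 | 4 | 5 | 6 | 7
  i=8: 1 | 2 | 3 | 3 | 4 | 5 | 6 | 7 | 8
  i=9: 1 | 2 | 3 | 4 | 5 | 6 | 7 | 8 | 9

the unique w with this rank table is (2, 6, 7, 9, 8, 3, 1, 5, 4).

D(w) has 20 cells with 4 SE-corners; essential set:

[(4, 8, 3), (5, 5, 1), (6, 1, 0), (8, 4, 3)]


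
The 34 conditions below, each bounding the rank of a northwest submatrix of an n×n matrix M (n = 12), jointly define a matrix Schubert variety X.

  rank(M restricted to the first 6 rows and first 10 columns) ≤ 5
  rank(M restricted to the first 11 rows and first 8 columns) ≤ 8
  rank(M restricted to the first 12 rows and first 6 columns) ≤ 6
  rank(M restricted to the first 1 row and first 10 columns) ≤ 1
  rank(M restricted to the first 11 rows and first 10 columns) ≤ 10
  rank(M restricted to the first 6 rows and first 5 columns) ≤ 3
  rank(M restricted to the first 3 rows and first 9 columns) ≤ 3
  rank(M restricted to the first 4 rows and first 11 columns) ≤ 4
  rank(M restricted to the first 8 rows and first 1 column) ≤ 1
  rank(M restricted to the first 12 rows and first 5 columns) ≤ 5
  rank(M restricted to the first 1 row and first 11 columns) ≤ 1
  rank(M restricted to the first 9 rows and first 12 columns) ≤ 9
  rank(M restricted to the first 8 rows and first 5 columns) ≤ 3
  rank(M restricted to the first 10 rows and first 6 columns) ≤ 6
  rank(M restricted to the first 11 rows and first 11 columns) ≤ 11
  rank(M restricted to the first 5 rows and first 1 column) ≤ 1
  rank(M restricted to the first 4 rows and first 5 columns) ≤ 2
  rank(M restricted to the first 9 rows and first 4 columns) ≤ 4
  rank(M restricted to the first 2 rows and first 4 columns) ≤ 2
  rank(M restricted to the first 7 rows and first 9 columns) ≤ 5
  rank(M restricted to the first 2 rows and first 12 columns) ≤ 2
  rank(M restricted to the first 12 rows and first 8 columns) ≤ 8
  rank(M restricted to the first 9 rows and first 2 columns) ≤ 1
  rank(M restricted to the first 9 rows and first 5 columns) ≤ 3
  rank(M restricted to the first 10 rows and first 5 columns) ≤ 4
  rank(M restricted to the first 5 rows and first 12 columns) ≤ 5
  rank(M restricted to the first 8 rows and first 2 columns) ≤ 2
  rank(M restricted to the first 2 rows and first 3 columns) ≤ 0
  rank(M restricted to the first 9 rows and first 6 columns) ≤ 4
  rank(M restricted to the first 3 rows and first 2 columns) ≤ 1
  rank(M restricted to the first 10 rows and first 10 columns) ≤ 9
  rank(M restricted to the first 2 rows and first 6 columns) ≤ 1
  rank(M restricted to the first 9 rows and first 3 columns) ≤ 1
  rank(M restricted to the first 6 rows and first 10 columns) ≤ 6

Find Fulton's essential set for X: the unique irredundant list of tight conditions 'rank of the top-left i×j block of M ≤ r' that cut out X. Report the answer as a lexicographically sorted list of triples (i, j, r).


Computing R[i][j] = min implied NW-rank bound (n=12, 34 conditions):

  i=1: 0  0  0  1  1  1  1  1  1  1  1  1
  i=2: 0  0  0  1  1  1  2  2  2  2  2  2
  i=3: 1  1  1  2  2  2  3  3  3  3  3  3
  i=4: 1  1  1  2  2  3  4  4  4  4  4  4
  i=5: 1  1  1  2  3  4  5  5  5  5  5  5
  i=6: 1  1  1  2  3  4  5  5  5  5  6  6
  i=7: 1  1  1  2  3  4  5  5  5  6  7  7
  i=8: 1  1  1  2  3  4  5  6  6  7  8  8
  i=9: 1  1  1  2  3  4  5  6  7  8  9  9
  i=10: 1  2  2  3  4  5  6  7  8  9  10  10
  i=11: 1  2  3  4  5  6  7  8  9  10  11  11
  i=12: 1  2  3  4  5  6  7  8  9  10  11  12

hence w(1..12) = (4, 7, 1, 6, 5, 11, 10, 8, 9, 2, 3, 12).

|D(w)|=26, |Ess(w)|=6:

[(2, 3, 0), (2, 6, 1), (4, 5, 2), (6, 10, 5), (7, 9, 5), (9, 3, 1)]


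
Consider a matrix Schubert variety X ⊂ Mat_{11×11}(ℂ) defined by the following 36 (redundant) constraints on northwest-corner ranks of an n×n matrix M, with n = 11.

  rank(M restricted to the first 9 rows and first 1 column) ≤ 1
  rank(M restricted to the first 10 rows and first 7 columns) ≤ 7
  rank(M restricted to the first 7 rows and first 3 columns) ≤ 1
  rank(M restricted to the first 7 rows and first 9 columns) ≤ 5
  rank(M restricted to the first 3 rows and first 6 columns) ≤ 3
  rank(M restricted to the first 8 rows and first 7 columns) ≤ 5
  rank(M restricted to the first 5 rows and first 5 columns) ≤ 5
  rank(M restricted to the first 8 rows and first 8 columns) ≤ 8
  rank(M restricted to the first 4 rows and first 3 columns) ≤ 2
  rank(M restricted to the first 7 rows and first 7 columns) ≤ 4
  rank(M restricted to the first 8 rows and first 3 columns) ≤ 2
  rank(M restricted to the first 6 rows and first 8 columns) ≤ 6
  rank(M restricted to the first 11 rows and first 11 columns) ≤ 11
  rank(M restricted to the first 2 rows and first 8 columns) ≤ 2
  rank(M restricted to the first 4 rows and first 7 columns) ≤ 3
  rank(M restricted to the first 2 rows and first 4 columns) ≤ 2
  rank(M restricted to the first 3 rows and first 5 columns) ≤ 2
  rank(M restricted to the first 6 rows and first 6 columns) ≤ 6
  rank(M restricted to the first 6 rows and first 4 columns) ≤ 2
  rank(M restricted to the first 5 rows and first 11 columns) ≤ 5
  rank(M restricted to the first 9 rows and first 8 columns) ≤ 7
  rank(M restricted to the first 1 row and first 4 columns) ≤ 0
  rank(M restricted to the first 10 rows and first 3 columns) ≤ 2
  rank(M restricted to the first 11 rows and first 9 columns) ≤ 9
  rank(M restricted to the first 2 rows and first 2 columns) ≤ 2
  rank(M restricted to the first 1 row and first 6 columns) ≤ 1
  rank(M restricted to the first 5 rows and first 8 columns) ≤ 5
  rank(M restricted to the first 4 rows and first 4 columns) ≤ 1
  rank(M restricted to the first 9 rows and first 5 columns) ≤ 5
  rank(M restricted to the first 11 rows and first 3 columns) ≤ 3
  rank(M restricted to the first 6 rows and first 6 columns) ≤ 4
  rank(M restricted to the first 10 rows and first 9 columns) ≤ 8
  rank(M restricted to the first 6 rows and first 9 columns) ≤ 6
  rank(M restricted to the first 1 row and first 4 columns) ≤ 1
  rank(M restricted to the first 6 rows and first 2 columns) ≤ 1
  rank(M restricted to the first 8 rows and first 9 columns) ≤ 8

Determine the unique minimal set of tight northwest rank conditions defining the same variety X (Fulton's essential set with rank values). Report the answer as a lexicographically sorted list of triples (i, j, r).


The tightest implied rank at each (i,j), from the 36 conditions:

  i=1: 0, 0, 0, 0, 1, 1, 1, 1, 1, 1, 1
  i=2: 1, 1, 1, 1, 2, 2, 2, 2, 2, 2, 2
  i=3: 1, 1, 1, 1, 2, 3, 3, 3, 3, 3, 3
  i=4: 1, 1, 1, 1, 2, 3, 3, 4, 4, 4, 4
  i=5: 1, 1, 1, 2, 3, 4, 4, 5, 5, 5, 5
  i=6: 1, 1, 1, 2, 3, 4, 4, 5, 5, 6, 6
  i=7: 1, 1, 1, 2, 3, 4, 4, 5, 5, 6, 7
  i=8: 1, 2, 2, 3, 4, 5, 5, 6, 6, 7, 8
  i=9: 1, 2, 2, 3, 4, 5, 6, 7, 7, 8, 9
  i=10: 1, 2, 2, 3, 4, 5, 6, 7, 8, 9, 10
  i=11: 1, 2, 3, 4, 5, 6, 7, 8, 9, 10, 11

so w = (5, 1, 6, 8, 4, 10, 11, 2, 7, 9, 3).

D(w) has 23 cells with 7 SE-corners; essential set:

[(1, 4, 0), (4, 4, 1), (4, 7, 3), (7, 3, 1), (7, 7, 4), (7, 9, 5), (10, 3, 2)]


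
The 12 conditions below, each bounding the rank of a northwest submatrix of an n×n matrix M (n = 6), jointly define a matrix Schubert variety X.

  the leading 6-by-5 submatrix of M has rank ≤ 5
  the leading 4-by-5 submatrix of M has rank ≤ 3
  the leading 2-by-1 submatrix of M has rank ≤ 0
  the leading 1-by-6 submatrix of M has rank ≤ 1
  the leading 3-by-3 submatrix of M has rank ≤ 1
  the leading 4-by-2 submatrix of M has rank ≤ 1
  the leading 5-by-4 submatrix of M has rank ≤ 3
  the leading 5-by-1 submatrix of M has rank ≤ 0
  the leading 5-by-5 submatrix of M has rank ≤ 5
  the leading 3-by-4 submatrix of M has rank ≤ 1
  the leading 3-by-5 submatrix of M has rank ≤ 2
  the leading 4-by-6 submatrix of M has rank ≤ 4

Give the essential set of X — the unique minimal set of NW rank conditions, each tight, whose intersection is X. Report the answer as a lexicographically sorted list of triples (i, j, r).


The tightest implied rank at each (i,j), from the 12 conditions:

  i=1: 0  1  1  1  1  1
  i=2: 0  1  1  1  2  2
  i=3: 0  1  1  1  2  3
  i=4: 0  1  2  2  3  4
  i=5: 0  1  2  3  4  5
  i=6: 1  2  3  4  5  6

reading off 1-entries of Δ²R: w = (2, 5, 6, 3, 4, 1).

Fulton essential set (2 of the 9 Rothe cells):

[(3, 4, 1), (5, 1, 0)]


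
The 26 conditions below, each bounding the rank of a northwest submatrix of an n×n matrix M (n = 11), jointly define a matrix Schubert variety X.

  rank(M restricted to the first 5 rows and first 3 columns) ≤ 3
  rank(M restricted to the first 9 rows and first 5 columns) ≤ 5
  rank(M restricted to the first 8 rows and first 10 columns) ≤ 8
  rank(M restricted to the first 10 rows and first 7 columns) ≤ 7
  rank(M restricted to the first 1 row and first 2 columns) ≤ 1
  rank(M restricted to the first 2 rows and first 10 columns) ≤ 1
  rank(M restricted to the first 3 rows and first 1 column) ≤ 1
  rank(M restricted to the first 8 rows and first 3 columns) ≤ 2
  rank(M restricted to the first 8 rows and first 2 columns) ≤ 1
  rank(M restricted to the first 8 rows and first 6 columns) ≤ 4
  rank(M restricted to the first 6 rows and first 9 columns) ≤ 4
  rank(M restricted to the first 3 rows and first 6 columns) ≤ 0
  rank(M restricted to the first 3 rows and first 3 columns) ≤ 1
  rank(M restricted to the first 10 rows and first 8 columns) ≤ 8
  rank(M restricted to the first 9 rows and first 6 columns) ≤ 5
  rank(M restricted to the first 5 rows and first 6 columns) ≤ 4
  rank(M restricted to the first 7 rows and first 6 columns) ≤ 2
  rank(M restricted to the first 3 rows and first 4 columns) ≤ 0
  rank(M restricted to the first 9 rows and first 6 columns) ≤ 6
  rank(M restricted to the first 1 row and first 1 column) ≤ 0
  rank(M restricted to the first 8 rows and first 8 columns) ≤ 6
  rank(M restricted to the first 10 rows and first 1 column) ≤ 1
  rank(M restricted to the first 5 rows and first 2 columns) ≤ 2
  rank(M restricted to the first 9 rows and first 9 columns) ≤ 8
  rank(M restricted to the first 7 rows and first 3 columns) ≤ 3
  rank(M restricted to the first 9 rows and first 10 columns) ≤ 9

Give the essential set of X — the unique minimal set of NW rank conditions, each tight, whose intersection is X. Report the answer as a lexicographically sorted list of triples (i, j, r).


The tightest implied rank at each (i,j), from the 26 conditions:

  R[1]: 0 0 0 0 0 0 1 1 1 1 1
  R[2]: 0 0 0 0 0 0 1 1 1 1 2
  R[3]: 0 0 0 0 0 0 1 2 2 2 3
  R[4]: 1 1 1 1 1 1 2 3 3 3 4
  R[5]: 1 1 2 2 2 2 3 4 4 4 5
  R[6]: 1 1 2 2 2 2 3 4 4 5 6
  R[7]: 1 1 2 2 2 2 3 4 5 6 7
  R[8]: 1 1 2 3 3 3 4 5 6 7 8
  R[9]: 1 2 3 4 4 4 5 6 7 8 9
  R[10]: 1 2 3 4 5 5 6 7 8 9 10
  R[11]: 1 2 3 4 5 6 7 8 9 10 11

giving w = (7, 11, 8, 1, 3, 10, 9, 4, 2, 5, 6) via Δ²R.

Fulton essential set (5 of the 32 Rothe cells):

[(2, 10, 1), (3, 6, 0), (6, 9, 4), (7, 6, 2), (8, 2, 1)]


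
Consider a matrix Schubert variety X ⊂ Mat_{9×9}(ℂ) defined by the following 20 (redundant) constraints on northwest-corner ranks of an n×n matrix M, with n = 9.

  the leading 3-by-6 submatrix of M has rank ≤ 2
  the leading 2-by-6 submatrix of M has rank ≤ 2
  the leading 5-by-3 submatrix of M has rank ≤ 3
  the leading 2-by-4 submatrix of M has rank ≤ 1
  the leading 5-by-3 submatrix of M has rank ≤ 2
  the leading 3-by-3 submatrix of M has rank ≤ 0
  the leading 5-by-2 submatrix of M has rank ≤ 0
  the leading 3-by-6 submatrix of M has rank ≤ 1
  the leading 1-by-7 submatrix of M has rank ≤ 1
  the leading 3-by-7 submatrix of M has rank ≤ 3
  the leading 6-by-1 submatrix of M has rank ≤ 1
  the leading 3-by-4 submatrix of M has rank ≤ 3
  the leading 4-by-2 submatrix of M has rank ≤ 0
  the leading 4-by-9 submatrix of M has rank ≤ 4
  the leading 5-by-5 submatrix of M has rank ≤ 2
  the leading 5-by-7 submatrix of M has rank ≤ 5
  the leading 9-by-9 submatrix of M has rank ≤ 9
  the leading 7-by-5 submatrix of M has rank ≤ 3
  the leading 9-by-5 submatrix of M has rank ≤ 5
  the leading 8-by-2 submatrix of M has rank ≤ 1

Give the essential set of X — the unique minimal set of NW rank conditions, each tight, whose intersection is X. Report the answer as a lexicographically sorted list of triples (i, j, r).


Reconstructing r_w from the 20 given conditions:

  R[1]: 0  0  0  1  1  1  1  1  1
  R[2]: 0  0  0  1  1  1  2  2  2
  R[3]: 0  0  0  1  1  1  2  3  3
  R[4]: 0  0  1  2  2  2  3  4  4
  R[5]: 0  0  1  2  2  3  4  5  5
  R[6]: 1  1  2  3  3  4  5  6  6
  R[7]: 1  1  2  3  3  4  5  6  7
  R[8]: 1  1  2  3  4  5  6  7  8
  R[9]: 1  2  3  4  5  6  7  8  9

the unique w with this rank table is (4, 7, 8, 3, 6, 1, 9, 5, 2).

ℓ(w)=21; the 6 essential cells (i,j,r):

[(3, 3, 0), (3, 6, 1), (5, 2, 0), (5, 5, 2), (7, 5, 3), (8, 2, 1)]


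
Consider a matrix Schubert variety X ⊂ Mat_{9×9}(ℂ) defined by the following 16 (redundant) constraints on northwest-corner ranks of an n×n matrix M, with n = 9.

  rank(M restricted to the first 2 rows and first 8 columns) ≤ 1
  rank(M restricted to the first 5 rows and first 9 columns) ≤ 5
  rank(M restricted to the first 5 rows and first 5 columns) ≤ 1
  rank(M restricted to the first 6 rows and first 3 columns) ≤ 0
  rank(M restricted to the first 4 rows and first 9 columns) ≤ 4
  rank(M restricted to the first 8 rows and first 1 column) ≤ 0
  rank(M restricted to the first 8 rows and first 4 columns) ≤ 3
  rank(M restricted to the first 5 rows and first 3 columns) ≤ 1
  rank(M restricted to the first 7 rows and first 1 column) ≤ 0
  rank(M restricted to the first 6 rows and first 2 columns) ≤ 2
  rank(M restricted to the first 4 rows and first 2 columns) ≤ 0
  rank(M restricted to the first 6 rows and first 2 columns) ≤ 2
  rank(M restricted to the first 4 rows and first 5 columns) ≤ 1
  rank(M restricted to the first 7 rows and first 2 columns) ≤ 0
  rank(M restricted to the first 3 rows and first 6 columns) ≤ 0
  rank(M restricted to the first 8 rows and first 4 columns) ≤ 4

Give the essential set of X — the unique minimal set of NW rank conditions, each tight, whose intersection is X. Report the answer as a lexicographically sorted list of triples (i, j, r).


Computing R[i][j] = min implied NW-rank bound (n=9, 16 conditions):

  row 1: 0 0 0 0 0 0 1 1 1
  row 2: 0 0 0 0 0 0 1 1 2
  row 3: 0 0 0 0 0 0 1 2 3
  row 4: 0 0 0 1 1 1 2 3 4
  row 5: 0 0 0 1 1 2 3 4 5
  row 6: 0 0 0 1 2 3 4 5 6
  row 7: 0 0 1 2 3 4 5 6 7
  row 8: 0 1 2 3 4 5 6 7 8
  row 9: 1 2 3 4 5 6 7 8 9

so w = (7, 9, 8, 4, 6, 5, 3, 2, 1).

ℓ(w)=32; the 6 essential cells (i,j,r):

[(2, 8, 1), (3, 6, 0), (5, 5, 1), (6, 3, 0), (7, 2, 0), (8, 1, 0)]


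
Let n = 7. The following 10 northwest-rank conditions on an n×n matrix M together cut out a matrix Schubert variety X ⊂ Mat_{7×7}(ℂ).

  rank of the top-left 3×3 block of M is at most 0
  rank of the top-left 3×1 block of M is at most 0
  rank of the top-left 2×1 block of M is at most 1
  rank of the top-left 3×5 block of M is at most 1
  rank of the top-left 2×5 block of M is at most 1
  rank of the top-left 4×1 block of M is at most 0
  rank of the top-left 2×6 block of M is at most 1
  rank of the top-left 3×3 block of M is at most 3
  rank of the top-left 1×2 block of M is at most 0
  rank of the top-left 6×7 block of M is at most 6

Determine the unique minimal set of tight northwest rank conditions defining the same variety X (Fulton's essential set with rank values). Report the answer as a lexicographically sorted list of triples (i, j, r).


Rank table r_w(7×7) implied by the 10 constraints:

  R[1]: 0  0  0  1  1  1  1
  R[2]: 0  0  0  1  1  1  2
  R[3]: 0  0  0  1  1  2  3
  R[4]: 0  1  1  2  2  3  4
  R[5]: 1  2  2  3  3  4  5
  R[6]: 1  2  3  4  4  5  6
  R[7]: 1  2  3  4  5  6  7

reading off 1-entries of Δ²R: w = (4, 7, 6, 2, 1, 3, 5).

|D(w)|=13, |Ess(w)|=4:

[(2, 6, 1), (3, 3, 0), (3, 5, 1), (4, 1, 0)]


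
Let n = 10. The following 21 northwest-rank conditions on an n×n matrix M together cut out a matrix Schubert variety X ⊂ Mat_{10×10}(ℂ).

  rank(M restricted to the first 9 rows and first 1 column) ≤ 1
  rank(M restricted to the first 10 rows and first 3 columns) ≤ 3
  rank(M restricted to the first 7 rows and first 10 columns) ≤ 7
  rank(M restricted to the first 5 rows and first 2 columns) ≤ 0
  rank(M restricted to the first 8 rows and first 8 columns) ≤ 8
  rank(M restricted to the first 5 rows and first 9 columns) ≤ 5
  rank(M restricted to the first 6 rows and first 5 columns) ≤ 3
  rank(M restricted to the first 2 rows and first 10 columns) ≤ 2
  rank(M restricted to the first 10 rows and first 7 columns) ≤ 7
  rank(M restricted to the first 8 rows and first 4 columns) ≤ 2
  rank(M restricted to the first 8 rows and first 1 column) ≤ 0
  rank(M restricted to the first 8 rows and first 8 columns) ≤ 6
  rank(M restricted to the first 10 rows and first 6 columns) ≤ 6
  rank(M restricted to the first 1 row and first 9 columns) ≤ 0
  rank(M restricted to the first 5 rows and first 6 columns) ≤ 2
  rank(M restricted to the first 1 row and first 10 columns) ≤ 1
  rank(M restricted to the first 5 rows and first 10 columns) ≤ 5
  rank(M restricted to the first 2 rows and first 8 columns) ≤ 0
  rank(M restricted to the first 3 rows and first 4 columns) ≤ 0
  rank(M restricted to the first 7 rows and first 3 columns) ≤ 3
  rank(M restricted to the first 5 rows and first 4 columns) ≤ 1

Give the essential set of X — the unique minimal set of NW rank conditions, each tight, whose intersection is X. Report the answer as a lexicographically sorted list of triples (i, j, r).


Propagating the 21 rank bounds to every northwest block:

  0 | 0 | 0 | 0 | 0 | 0 | 0 | 0 | 0 | 1
  0 | 0 | 0 | 0 | 0 | 0 | 0 | 0 | 1 | 2
  0 | 0 | 0 | 0 | 1 | 1 | 1 | 1 | 2 | 3
  0 | 0 | 1 | 1 | 2 | 2 | 2 | 2 | 3 | 4
  0 | 0 | 1 | 1 | 2 | 2 | 3 | 3 | 4 | 5
  0 | 1 | 2 | 2 | 3 | 3 | 4 | 4 | 5 | 6
  0 | 1 | 2 | 2 | 3 | 4 | 5 | 5 | 6 | 7
  0 | 1 | 2 | 2 | 3 | 4 | 5 | 6 | 7 | 8
  1 | 2 | 3 | 3 | 4 | 5 | 6 | 7 | 8 | 9
  1 | 2 | 3 | 4 | 5 | 6 | 7 | 8 | 9 | 10

the unique w with this rank table is (10, 9, 5, 3, 7, 2, 6, 8, 1, 4).

Fulton essential set (8 of the 32 Rothe cells):

[(1, 9, 0), (2, 8, 0), (3, 4, 0), (5, 2, 0), (5, 4, 1), (5, 6, 2), (8, 1, 0), (8, 4, 2)]


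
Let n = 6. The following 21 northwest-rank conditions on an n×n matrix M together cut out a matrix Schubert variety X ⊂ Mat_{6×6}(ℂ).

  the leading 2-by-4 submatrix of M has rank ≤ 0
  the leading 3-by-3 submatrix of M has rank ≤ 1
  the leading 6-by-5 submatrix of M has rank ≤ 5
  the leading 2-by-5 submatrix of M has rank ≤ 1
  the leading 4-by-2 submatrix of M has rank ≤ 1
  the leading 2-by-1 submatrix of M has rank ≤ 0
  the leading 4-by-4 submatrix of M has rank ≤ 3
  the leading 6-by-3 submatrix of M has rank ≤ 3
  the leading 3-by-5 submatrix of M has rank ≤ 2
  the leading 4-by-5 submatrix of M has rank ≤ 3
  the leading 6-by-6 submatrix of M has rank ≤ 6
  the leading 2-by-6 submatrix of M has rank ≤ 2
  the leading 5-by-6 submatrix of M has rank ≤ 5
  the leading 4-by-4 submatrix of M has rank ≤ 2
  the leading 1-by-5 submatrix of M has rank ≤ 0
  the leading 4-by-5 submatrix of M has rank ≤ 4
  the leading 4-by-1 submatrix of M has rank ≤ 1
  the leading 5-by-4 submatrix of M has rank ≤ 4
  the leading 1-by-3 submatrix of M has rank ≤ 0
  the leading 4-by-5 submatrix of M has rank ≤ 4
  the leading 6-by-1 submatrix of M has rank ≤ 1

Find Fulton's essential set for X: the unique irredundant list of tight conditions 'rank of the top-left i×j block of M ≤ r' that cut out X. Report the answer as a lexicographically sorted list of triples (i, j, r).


Recovering R(i,j) via the rank-extension bound from the 21 conditions:

  row 1: 0, 0, 0, 0, 0, 1
  row 2: 0, 0, 0, 0, 1, 2
  row 3: 1, 1, 1, 1, 2, 3
  row 4: 1, 1, 2, 2, 3, 4
  row 5: 1, 2, 3, 3, 4, 5
  row 6: 1, 2, 3, 4, 5, 6

so w = (6, 5, 1, 3, 2, 4).

Fulton essential set (3 of the 10 Rothe cells):

[(1, 5, 0), (2, 4, 0), (4, 2, 1)]


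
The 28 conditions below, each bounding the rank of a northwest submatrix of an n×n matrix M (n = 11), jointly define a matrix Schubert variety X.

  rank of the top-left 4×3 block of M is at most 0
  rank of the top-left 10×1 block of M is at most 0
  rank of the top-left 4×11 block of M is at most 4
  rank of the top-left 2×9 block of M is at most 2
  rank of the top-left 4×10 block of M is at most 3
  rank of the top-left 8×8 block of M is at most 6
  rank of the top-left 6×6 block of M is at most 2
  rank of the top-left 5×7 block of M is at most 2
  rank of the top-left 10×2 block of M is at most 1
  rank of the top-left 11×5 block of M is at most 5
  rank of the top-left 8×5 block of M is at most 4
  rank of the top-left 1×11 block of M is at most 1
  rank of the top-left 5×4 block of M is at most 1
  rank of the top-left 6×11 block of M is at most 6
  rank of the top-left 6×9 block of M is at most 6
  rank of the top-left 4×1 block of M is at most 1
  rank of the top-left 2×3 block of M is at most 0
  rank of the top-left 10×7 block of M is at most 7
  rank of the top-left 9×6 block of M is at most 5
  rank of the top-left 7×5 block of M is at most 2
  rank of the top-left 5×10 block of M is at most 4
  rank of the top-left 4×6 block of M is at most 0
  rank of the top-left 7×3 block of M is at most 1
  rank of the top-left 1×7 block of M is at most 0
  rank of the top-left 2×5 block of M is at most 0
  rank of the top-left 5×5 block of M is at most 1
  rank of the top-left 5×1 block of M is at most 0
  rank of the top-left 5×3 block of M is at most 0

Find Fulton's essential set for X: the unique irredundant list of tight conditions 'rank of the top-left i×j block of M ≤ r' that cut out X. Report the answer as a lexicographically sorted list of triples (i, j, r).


Propagating the 28 rank bounds to every northwest block:

  row 1: 0  0  0  0  0  0  0  1  1  1  1
  row 2: 0  0  0  0  0  0  1  2  2  2  2
  row 3: 0  0  0  0  0  0  1  2  3  3  3
  row 4: 0  0  0  0  0  0  1  2  3  3  4
  row 5: 0  0  0  1  1  1  2  3  4  4  5
  row 6: 0  1  1  2  2  2  3  4  5  5  6
  row 7: 0  1  1  2  2  3  4  5  6  6  7
  row 8: 0  1  2  3  3  4  5  6  7  7  8
  row 9: 0  1  2  3  4  5  6  7  8  8  9
  row 10: 0  1  2  3  4  5  6  7  8  9  10
  row 11: 1  2  3  4  5  6  7  8  9  10  11

reading off 1-entries of Δ²R: w = (8, 7, 9, 11, 4, 2, 6, 3, 5, 10, 1).

D(w) has 36 cells with 7 SE-corners; essential set:

[(1, 7, 0), (4, 6, 0), (4, 10, 3), (5, 3, 0), (7, 3, 1), (7, 5, 2), (10, 1, 0)]


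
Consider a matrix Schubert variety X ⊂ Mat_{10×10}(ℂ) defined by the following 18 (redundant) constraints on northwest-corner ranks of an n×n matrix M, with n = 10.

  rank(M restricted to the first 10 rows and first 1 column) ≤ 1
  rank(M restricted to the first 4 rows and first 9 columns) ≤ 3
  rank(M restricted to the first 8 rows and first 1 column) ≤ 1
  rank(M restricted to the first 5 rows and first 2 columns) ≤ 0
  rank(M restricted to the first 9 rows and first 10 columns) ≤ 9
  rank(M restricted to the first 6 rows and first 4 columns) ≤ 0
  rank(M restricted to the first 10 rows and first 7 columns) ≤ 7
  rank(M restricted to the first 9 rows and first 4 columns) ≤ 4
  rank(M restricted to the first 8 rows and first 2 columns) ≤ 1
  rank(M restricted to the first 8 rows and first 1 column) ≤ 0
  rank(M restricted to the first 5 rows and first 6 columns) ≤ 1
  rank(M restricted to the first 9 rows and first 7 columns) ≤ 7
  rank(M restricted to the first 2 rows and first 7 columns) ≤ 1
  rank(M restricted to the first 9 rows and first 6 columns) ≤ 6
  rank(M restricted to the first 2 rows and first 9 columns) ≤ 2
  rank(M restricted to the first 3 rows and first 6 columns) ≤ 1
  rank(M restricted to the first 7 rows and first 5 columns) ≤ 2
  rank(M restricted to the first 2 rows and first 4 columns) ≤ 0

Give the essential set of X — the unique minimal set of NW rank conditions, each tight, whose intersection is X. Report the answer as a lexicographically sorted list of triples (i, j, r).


Reconstructing r_w from the 18 given conditions:

  i=1: 0  0  0  0  1  1  1  1  1  1
  i=2: 0  0  0  0  1  1  1  2  2  2
  i=3: 0  0  0  0  1  1  2  3  3  3
  i=4: 0  0  0  0  1  1  2  3  3  4
  i=5: 0  0  0  0  1  1  2  3  4  5
  i=6: 0  0  0  0  1  2  3  4  5  6
  i=7: 0  1  1  1  2  3  4  5  6  7
  i=8: 0  1  2  2  3  4  5  6  7  8
  i=9: 1  2  3  3  4  5  6  7  8  9
  i=10: 1  2  3  4  5  6  7  8  9  10

giving w = (5, 8, 7, 10, 9, 6, 2, 3, 1, 4) via Δ²R.

Rothe diagram D(w) (32 cells), 5 SE-corners (essential conditions):

[(2, 7, 1), (4, 9, 3), (5, 6, 1), (6, 4, 0), (8, 1, 0)]


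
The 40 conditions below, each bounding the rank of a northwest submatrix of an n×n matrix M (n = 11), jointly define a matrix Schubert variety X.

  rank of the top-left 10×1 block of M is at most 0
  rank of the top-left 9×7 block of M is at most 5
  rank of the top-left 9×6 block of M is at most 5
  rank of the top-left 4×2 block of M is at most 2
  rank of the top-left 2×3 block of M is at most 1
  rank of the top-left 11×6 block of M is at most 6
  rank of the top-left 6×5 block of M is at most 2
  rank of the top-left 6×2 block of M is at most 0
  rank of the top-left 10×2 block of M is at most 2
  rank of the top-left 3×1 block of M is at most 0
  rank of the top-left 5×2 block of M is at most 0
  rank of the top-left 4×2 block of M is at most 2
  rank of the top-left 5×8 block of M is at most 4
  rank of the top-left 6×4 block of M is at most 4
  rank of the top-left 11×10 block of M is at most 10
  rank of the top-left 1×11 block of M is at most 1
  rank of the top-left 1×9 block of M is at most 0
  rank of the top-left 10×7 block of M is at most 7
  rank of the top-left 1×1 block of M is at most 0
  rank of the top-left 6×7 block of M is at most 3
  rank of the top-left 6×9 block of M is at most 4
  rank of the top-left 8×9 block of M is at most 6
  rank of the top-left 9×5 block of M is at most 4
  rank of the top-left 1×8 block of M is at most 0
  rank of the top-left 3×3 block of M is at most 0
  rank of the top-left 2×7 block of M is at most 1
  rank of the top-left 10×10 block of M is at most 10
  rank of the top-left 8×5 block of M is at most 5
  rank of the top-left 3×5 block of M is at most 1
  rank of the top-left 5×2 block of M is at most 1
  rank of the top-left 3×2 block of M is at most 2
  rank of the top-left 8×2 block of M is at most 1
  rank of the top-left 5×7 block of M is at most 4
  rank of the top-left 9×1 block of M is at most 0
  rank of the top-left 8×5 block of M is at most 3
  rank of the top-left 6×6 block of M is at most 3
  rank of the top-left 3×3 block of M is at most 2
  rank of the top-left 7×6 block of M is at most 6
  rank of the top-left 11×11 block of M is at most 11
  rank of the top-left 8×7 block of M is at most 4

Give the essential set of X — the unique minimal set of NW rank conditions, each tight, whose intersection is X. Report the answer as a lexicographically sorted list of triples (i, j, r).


Reconstructing r_w from the 40 given conditions:

  R[1]: 0 0 0 0 0 0 0 0 0 1 1
  R[2]: 0 0 0 1 1 1 1 1 1 2 2
  R[3]: 0 0 0 1 1 2 2 2 2 3 3
  R[4]: 0 0 1 2 2 3 3 3 3 4 4
  R[5]: 0 0 1 2 2 3 3 4 4 5 5
  R[6]: 0 0 1 2 2 3 3 4 4 5 6
  R[7]: 0 1 2 3 3 4 4 5 5 6 7
  R[8]: 0 1 2 3 3 4 4 5 6 7 8
  R[9]: 0 1 2 3 4 5 5 6 7 8 9
  R[10]: 0 1 2 3 4 5 6 7 8 9 10
  R[11]: 1 2 3 4 5 6 7 8 9 10 11

hence w(1..11) = (10, 4, 6, 3, 8, 11, 2, 9, 5, 7, 1).

D(w) has 33 cells with 10 SE-corners; essential set:

[(1, 9, 0), (3, 3, 0), (3, 5, 1), (6, 2, 0), (6, 5, 2), (6, 7, 3), (6, 9, 4), (8, 5, 3), (8, 7, 4), (10, 1, 0)]


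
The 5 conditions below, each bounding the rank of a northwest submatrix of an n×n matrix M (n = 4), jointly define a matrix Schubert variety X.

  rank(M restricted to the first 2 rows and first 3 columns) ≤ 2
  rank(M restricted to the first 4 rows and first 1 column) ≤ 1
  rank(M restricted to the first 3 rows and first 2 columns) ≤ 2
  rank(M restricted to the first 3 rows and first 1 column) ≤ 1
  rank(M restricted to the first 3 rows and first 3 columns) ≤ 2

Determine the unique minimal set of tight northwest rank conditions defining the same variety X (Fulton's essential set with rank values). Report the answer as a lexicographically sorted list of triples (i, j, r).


Propagating the 5 rank bounds to every northwest block:

  row 1: 1 | 1 | 1 | 1
  row 2: 1 | 2 | 2 | 2
  row 3: 1 | 2 | 2 | 3
  row 4: 1 | 2 | 3 | 4

reading off 1-entries of Δ²R: w = (1, 2, 4, 3).

Rothe diagram D(w) (1 cell), 1 SE-corner (essential condition):

[(3, 3, 2)]


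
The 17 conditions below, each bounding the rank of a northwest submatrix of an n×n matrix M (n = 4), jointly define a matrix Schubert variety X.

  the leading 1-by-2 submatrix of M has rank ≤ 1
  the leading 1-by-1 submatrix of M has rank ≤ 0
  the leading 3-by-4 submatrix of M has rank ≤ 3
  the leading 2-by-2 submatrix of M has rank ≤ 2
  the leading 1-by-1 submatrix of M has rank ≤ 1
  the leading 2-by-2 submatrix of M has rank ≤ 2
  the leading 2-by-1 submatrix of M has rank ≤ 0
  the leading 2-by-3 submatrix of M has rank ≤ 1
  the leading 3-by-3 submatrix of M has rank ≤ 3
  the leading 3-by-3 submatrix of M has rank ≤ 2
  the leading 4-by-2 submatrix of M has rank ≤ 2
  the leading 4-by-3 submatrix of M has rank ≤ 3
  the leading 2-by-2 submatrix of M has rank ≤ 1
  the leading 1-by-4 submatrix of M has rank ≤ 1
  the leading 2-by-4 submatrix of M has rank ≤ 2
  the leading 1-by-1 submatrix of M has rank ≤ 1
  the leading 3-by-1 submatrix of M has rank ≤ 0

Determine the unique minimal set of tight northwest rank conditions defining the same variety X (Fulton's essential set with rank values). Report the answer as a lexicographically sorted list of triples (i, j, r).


The tightest implied rank at each (i,j), from the 17 conditions:

  0, 1, 1, 1
  0, 1, 1, 2
  0, 1, 2, 3
  1, 2, 3, 4

giving w = (2, 4, 3, 1) via Δ²R.

ℓ(w)=4; the 2 essential cells (i,j,r):

[(2, 3, 1), (3, 1, 0)]


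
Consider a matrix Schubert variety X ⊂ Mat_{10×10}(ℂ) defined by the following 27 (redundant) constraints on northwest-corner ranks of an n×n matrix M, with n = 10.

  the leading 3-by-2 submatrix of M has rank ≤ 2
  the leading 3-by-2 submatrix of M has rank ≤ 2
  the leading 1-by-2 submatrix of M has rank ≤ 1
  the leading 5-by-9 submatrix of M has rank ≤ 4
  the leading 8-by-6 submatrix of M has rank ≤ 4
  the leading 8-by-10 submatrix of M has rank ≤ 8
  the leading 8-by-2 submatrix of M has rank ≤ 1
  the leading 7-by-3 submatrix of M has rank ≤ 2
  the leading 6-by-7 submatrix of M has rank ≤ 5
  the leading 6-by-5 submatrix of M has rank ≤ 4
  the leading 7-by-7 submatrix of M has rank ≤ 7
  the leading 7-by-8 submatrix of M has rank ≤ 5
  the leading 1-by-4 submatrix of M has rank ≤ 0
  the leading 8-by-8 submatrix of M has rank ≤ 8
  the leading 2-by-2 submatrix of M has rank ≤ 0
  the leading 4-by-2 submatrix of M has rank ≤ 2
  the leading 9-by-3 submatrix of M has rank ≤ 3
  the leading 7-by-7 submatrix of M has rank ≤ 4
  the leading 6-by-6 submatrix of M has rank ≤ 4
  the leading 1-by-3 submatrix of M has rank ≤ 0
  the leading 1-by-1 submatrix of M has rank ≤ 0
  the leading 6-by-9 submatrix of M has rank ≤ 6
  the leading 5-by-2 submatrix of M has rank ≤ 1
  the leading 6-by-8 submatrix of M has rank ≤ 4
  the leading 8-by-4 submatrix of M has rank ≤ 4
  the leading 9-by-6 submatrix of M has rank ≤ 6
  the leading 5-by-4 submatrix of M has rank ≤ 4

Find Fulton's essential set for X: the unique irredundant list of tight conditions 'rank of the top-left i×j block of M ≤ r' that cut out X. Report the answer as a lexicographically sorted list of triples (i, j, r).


Recovering R(i,j) via the rank-extension bound from the 27 conditions:

  R[1]: 0  0  0  0  1  1  1  1  1  1
  R[2]: 0  0  1  1  2  2  2  2  2  2
  R[3]: 1  1  2  2  3  3  3  3  3  3
  R[4]: 1  1  2  3  4  4  4  4  4  4
  R[5]: 1  1  2  3  4  4  4  4  4  5
  R[6]: 1  1  2  3  4  4  4  4  5  6
  R[7]: 1  1  2  3  4  4  4  5  6  7
  R[8]: 1  1  2  3  4  4  5  6  7  8
  R[9]: 1  2  3  4  5  5  6  7  8  9
  R[10]: 1  2  3  4  5  6  7  8  9  10

hence w(1..10) = (5, 3, 1, 4, 10, 9, 8, 7, 2, 6).

D(w) has 21 cells with 7 SE-corners; essential set:

[(1, 4, 0), (2, 2, 0), (5, 9, 4), (6, 8, 4), (7, 7, 4), (8, 2, 1), (8, 6, 4)]


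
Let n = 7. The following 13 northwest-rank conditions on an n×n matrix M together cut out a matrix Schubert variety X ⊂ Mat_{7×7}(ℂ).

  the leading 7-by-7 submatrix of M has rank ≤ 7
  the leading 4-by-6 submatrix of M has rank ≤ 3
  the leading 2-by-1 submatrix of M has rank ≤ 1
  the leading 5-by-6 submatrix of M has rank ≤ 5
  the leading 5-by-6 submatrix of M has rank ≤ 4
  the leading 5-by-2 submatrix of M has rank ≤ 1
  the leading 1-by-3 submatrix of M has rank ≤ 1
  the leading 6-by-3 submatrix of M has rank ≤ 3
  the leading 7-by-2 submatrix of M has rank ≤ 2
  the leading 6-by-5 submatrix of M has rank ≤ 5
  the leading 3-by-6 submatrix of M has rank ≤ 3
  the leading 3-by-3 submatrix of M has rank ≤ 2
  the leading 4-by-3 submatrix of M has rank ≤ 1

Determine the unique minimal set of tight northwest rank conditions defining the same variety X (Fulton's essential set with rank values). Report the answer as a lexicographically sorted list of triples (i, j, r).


Reconstructing r_w from the 13 given conditions:

  row 1: 1  1  1  1  1  1  1
  row 2: 1  1  1  2  2  2  2
  row 3: 1  1  1  2  3  3  3
  row 4: 1  1  1  2  3  3  4
  row 5: 1  1  2  3  4  4  5
  row 6: 1  2  3  4  5  5  6
  row 7: 1  2  3  4  5  6  7

the unique w with this rank table is (1, 4, 5, 7, 3, 2, 6).

|D(w)|=8, |Ess(w)|=3:

[(4, 3, 1), (4, 6, 3), (5, 2, 1)]


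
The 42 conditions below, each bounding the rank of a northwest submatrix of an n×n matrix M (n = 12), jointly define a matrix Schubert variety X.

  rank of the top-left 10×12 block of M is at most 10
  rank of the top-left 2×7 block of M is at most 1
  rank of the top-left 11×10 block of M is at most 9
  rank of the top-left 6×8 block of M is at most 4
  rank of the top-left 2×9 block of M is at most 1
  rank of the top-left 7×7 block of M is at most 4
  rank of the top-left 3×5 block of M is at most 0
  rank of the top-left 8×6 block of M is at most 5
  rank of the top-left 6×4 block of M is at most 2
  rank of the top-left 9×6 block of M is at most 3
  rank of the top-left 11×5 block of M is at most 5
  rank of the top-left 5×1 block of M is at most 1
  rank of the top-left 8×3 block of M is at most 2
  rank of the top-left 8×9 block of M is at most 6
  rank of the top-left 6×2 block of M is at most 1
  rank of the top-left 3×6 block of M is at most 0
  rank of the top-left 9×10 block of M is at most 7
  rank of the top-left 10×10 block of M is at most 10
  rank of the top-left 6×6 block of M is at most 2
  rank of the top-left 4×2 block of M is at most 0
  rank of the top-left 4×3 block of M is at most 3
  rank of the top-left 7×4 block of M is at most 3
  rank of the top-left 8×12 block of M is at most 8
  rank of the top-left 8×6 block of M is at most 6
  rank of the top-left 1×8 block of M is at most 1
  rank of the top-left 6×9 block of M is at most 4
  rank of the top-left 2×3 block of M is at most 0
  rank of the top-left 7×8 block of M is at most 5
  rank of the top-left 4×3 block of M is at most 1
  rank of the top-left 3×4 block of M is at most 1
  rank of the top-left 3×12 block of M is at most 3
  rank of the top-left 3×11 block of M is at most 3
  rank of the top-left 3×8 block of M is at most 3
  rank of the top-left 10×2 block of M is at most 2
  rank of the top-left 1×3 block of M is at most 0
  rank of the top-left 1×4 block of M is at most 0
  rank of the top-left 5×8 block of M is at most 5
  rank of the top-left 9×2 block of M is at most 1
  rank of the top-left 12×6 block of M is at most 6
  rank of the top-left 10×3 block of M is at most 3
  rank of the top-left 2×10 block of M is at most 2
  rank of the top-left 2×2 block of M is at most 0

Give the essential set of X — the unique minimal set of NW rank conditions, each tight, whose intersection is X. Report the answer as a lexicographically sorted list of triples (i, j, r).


Rank table r_w(12×12) implied by the 42 constraints:

  R[1]: 0, 0, 0, 0, 0, 0, 1, 1, 1, 1, 1, 1
  R[2]: 0, 0, 0, 0, 0, 0, 1, 1, 1, 2, 2, 2
  R[3]: 0, 0, 0, 0, 0, 0, 1, 2, 2, 3, 3, 3
  R[4]: 0, 0, 1, 1, 1, 1, 2, 3, 3, 4, 4, 4
  R[5]: 1, 1, 2, 2, 2, 2, 3, 4, 4, 5, 5, 5
  R[6]: 1, 1, 2, 2, 2, 2, 3, 4, 4, 5, 6, 6
  R[7]: 1, 1, 2, 3, 3, 3, 4, 5, 5, 6, 7, 7
  R[8]: 1, 1, 2, 3, 3, 3, 4, 5, 6, 7, 8, 8
  R[9]: 1, 1, 2, 3, 3, 3, 4, 5, 6, 7, 8, 9
  R[10]: 1, 2, 3, 4, 4, 4, 5, 6, 7, 8, 9, 10
  R[11]: 1, 2, 3, 4, 5, 5, 6, 7, 8, 9, 10, 11
  R[12]: 1, 2, 3, 4, 5, 6, 7, 8, 9, 10, 11, 12

second differences of R give the permutation w = (7, 10, 8, 3, 1, 11, 4, 9, 12, 2, 5, 6).

Fulton essential set (7 of the 34 Rothe cells):

[(2, 9, 1), (3, 6, 0), (4, 2, 0), (6, 6, 2), (6, 9, 4), (9, 2, 1), (9, 6, 3)]
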